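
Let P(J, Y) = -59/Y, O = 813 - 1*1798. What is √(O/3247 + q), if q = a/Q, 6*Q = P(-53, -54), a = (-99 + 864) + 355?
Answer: √225713845984385/191573 ≈ 78.423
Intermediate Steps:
O = -985 (O = 813 - 1798 = -985)
a = 1120 (a = 765 + 355 = 1120)
Q = 59/324 (Q = (-59/(-54))/6 = (-59*(-1/54))/6 = (⅙)*(59/54) = 59/324 ≈ 0.18210)
q = 362880/59 (q = 1120/(59/324) = 1120*(324/59) = 362880/59 ≈ 6150.5)
√(O/3247 + q) = √(-985/3247 + 362880/59) = √(1178213245/191573) = √225713845984385/191573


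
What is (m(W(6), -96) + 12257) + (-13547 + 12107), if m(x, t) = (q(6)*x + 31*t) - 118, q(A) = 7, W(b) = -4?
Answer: 7695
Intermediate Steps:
m(x, t) = -118 + 7*x + 31*t (m(x, t) = (7*x + 31*t) - 118 = -118 + 7*x + 31*t)
(m(W(6), -96) + 12257) + (-13547 + 12107) = ((-118 + 7*(-4) + 31*(-96)) + 12257) + (-13547 + 12107) = ((-118 - 28 - 2976) + 12257) - 1440 = (-3122 + 12257) - 1440 = 9135 - 1440 = 7695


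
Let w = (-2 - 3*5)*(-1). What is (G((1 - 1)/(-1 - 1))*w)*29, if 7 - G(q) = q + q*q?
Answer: 3451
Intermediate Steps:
G(q) = 7 - q - q² (G(q) = 7 - (q + q*q) = 7 - (q + q²) = 7 + (-q - q²) = 7 - q - q²)
w = 17 (w = (-2 - 15)*(-1) = -17*(-1) = 17)
(G((1 - 1)/(-1 - 1))*w)*29 = ((7 - (1 - 1)/(-1 - 1) - ((1 - 1)/(-1 - 1))²)*17)*29 = ((7 - 0/(-2) - (0/(-2))²)*17)*29 = ((7 - 0*(-1)/2 - (0*(-½))²)*17)*29 = ((7 - 1*0 - 1*0²)*17)*29 = ((7 + 0 - 1*0)*17)*29 = ((7 + 0 + 0)*17)*29 = (7*17)*29 = 119*29 = 3451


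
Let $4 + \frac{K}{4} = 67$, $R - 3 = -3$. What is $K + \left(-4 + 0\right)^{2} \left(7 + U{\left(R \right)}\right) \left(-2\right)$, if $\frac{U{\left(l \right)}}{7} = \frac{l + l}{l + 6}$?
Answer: $28$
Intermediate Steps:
$R = 0$ ($R = 3 - 3 = 0$)
$K = 252$ ($K = -16 + 4 \cdot 67 = -16 + 268 = 252$)
$U{\left(l \right)} = \frac{14 l}{6 + l}$ ($U{\left(l \right)} = 7 \frac{l + l}{l + 6} = 7 \frac{2 l}{6 + l} = \frac{14 l}{6 + l}$)
$K + \left(-4 + 0\right)^{2} \left(7 + U{\left(R \right)}\right) \left(-2\right) = 252 + \left(-4 + 0\right)^{2} \left(7 + 14 \cdot 0 \frac{1}{6 + 0}\right) \left(-2\right) = 252 + \left(-4\right)^{2} \left(7 + 14 \cdot 0 \cdot \frac{1}{6}\right) \left(-2\right) = 252 + 16 \left(7 + 14 \cdot 0 \cdot \frac{1}{6}\right) \left(-2\right) = 252 + 16 \left(7 + 0\right) \left(-2\right) = 252 + 16 \cdot 7 \left(-2\right) = 252 + 16 \left(-14\right) = 252 - 224 = 28$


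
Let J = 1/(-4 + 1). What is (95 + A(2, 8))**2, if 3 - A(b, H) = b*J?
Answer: 87616/9 ≈ 9735.1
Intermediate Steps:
J = -1/3 (J = 1/(-3) = -1/3 ≈ -0.33333)
A(b, H) = 3 + b/3 (A(b, H) = 3 - b*(-1)/3 = 3 - (-1)*b/3 = 3 + b/3)
(95 + A(2, 8))**2 = (95 + (3 + (1/3)*2))**2 = (95 + (3 + 2/3))**2 = (95 + 11/3)**2 = (296/3)**2 = 87616/9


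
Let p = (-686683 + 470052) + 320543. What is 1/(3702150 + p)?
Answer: 1/3806062 ≈ 2.6274e-7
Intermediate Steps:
p = 103912 (p = -216631 + 320543 = 103912)
1/(3702150 + p) = 1/(3702150 + 103912) = 1/3806062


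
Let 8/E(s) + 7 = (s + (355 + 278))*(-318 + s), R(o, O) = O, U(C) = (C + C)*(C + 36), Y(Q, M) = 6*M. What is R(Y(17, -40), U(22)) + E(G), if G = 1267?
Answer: 4601493344/1803093 ≈ 2552.0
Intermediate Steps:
U(C) = 2*C*(36 + C) (U(C) = (2*C)*(36 + C) = 2*C*(36 + C))
E(s) = 8/(-7 + (-318 + s)*(633 + s)) (E(s) = 8/(-7 + (s + (355 + 278))*(-318 + s)) = 8/(-7 + (s + 633)*(-318 + s)) = 8/(-7 + (633 + s)*(-318 + s)) = 8/(-7 + (-318 + s)*(633 + s)))
R(Y(17, -40), U(22)) + E(G) = 2*22*(36 + 22) + 8/(-201301 + 1267**2 + 315*1267) = 2*22*58 + 8/(-201301 + 1605289 + 399105) = 2552 + 8/1803093 = 4601493344/1803093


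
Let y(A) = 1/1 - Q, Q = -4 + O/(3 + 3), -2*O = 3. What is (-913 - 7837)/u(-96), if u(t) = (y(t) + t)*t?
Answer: -4375/4356 ≈ -1.0044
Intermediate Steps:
O = -3/2 (O = -½*3 = -3/2 ≈ -1.5000)
Q = -17/4 (Q = -4 - 3/(2*(3 + 3)) = -4 - 3/2/6 = -4 - 3/2*⅙ = -4 - ¼ = -17/4 ≈ -4.2500)
y(A) = 21/4 (y(A) = 1/1 - 1*(-17/4) = 1 + 17/4 = 21/4)
u(t) = t*(21/4 + t) (u(t) = (21/4 + t)*t = t*(21/4 + t))
(-913 - 7837)/u(-96) = (-913 - 7837)/(((¼)*(-96)*(21 + 4*(-96)))) = -8750*(-1/(24*(21 - 384))) = -8750/((¼)*(-96)*(-363)) = -8750/8712 = -8750*1/8712 = -4375/4356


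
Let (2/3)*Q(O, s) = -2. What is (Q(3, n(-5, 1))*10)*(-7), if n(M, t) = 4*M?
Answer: 210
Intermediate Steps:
Q(O, s) = -3 (Q(O, s) = (3/2)*(-2) = -3)
(Q(3, n(-5, 1))*10)*(-7) = -3*10*(-7) = -30*(-7) = 210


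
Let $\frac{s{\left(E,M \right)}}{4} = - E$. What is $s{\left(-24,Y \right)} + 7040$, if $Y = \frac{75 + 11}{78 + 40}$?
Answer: $7136$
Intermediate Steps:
$Y = \frac{43}{59}$ ($Y = \frac{86}{118} = 86 \cdot \frac{1}{118} = \frac{43}{59} \approx 0.72881$)
$s{\left(E,M \right)} = - 4 E$ ($s{\left(E,M \right)} = 4 \left(- E\right) = - 4 E$)
$s{\left(-24,Y \right)} + 7040 = \left(-4\right) \left(-24\right) + 7040 = 96 + 7040 = 7136$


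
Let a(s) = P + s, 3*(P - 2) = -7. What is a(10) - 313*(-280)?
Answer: 262949/3 ≈ 87650.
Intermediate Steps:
P = -⅓ (P = 2 + (⅓)*(-7) = 2 - 7/3 = -⅓ ≈ -0.33333)
a(s) = -⅓ + s
a(10) - 313*(-280) = (-⅓ + 10) - 313*(-280) = 29/3 + 87640 = 262949/3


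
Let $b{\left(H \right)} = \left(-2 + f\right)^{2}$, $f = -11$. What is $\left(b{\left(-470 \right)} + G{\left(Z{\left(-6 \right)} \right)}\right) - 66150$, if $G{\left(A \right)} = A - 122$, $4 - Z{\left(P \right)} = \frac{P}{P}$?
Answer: $-66100$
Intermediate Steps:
$Z{\left(P \right)} = 3$ ($Z{\left(P \right)} = 4 - \frac{P}{P} = 4 - 1 = 3$)
$b{\left(H \right)} = 169$ ($b{\left(H \right)} = \left(-2 - 11\right)^{2} = \left(-13\right)^{2} = 169$)
$G{\left(A \right)} = -122 + A$
$\left(b{\left(-470 \right)} + G{\left(Z{\left(-6 \right)} \right)}\right) - 66150 = \left(169 + \left(-122 + 3\right)\right) - 66150 = \left(169 - 119\right) - 66150 = 50 - 66150 = -66100$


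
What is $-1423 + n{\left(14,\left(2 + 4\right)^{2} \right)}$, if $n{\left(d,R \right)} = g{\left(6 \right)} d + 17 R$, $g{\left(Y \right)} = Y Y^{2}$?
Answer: $2213$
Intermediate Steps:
$g{\left(Y \right)} = Y^{3}$
$n{\left(d,R \right)} = 17 R + 216 d$ ($n{\left(d,R \right)} = 6^{3} d + 17 R = 216 d + 17 R = 17 R + 216 d$)
$-1423 + n{\left(14,\left(2 + 4\right)^{2} \right)} = -1423 + \left(17 \left(2 + 4\right)^{2} + 216 \cdot 14\right) = -1423 + \left(17 \cdot 6^{2} + 3024\right) = -1423 + \left(17 \cdot 36 + 3024\right) = -1423 + \left(612 + 3024\right) = -1423 + 3636 = 2213$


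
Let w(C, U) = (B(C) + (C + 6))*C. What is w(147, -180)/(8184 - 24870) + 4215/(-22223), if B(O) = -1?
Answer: -94480367/61802163 ≈ -1.5288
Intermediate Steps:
w(C, U) = C*(5 + C) (w(C, U) = (-1 + (C + 6))*C = (-1 + (6 + C))*C = (5 + C)*C = C*(5 + C))
w(147, -180)/(8184 - 24870) + 4215/(-22223) = (147*(5 + 147))/(8184 - 24870) + 4215/(-22223) = (147*152)/(-16686) + 4215*(-1/22223) = 22344*(-1/16686) - 4215/22223 = -3724/2781 - 4215/22223 = -94480367/61802163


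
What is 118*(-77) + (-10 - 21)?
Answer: -9117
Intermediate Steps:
118*(-77) + (-10 - 21) = -9086 - 31 = -9117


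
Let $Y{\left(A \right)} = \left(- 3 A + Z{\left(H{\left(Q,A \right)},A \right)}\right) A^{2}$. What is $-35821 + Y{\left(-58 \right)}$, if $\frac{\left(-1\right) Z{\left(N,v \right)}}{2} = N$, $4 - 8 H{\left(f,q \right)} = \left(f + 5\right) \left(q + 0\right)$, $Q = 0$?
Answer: $302261$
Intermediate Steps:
$H{\left(f,q \right)} = \frac{1}{2} - \frac{q \left(5 + f\right)}{8}$ ($H{\left(f,q \right)} = \frac{1}{2} - \frac{\left(f + 5\right) \left(q + 0\right)}{8} = \frac{1}{2} - \frac{\left(5 + f\right) q}{8} = \frac{1}{2} - \frac{q \left(5 + f\right)}{8}$)
$Z{\left(N,v \right)} = - 2 N$
$Y{\left(A \right)} = A^{2} \left(-1 - \frac{7 A}{4}\right)$ ($Y{\left(A \right)} = \left(- 3 A - 2 \left(\frac{1}{2} - \frac{5 A}{8} - 0 A\right)\right) A^{2} = \left(- 3 A - 2 \left(\frac{1}{2} - \frac{5 A}{8} + 0\right)\right) A^{2} = \left(- 3 A - 2 \left(\frac{1}{2} - \frac{5 A}{8}\right)\right) A^{2} = \left(- 3 A + \left(-1 + \frac{5 A}{4}\right)\right) A^{2} = \left(-1 - \frac{7 A}{4}\right) A^{2} = A^{2} \left(-1 - \frac{7 A}{4}\right)$)
$-35821 + Y{\left(-58 \right)} = -35821 + \frac{\left(-58\right)^{2} \left(-4 - -406\right)}{4} = -35821 + \frac{1}{4} \cdot 3364 \left(-4 + 406\right) = -35821 + \frac{1}{4} \cdot 3364 \cdot 402 = -35821 + 338082 = 302261$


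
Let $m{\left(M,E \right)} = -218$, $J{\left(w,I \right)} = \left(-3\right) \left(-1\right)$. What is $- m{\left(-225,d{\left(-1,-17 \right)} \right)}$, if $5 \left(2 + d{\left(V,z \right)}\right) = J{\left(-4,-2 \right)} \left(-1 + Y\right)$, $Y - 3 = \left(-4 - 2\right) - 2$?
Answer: $218$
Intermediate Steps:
$J{\left(w,I \right)} = 3$
$Y = -5$ ($Y = 3 - 8 = -5$)
$d{\left(V,z \right)} = - \frac{28}{5}$ ($d{\left(V,z \right)} = -2 + \frac{3 \left(-1 - 5\right)}{5} = -2 + \frac{3 \left(-6\right)}{5} = -2 + \frac{1}{5} \left(-18\right) = -2 - \frac{18}{5} = - \frac{28}{5}$)
$- m{\left(-225,d{\left(-1,-17 \right)} \right)} = \left(-1\right) \left(-218\right) = 218$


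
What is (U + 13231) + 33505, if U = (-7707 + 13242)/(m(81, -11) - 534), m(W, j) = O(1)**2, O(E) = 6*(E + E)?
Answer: 1214767/26 ≈ 46722.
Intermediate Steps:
O(E) = 12*E (O(E) = 6*(2*E) = 12*E)
m(W, j) = 144 (m(W, j) = (12*1)**2 = 12**2 = 144)
U = -369/26 (U = (-7707 + 13242)/(144 - 534) = 5535/(-390) = 5535*(-1/390) = -369/26 ≈ -14.192)
(U + 13231) + 33505 = (-369/26 + 13231) + 33505 = 343637/26 + 33505 = 1214767/26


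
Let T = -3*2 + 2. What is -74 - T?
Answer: -70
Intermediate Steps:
T = -4 (T = -6 + 2 = -4)
-74 - T = -74 - 1*(-4) = -74 + 4 = -70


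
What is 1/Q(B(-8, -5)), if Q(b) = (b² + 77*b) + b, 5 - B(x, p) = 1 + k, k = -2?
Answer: 1/504 ≈ 0.0019841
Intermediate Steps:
B(x, p) = 6 (B(x, p) = 5 - (1 - 2) = 5 - 1*(-1) = 5 + 1 = 6)
Q(b) = b² + 78*b
1/Q(B(-8, -5)) = 1/(6*(78 + 6)) = 1/(6*84) = 1/504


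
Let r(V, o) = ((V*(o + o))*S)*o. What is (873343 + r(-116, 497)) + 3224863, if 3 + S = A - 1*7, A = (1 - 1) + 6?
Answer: 233322558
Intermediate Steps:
A = 6 (A = 0 + 6 = 6)
S = -4 (S = -3 + (6 - 1*7) = -3 + (6 - 7) = -3 - 1 = -4)
r(V, o) = -8*V*o² (r(V, o) = ((V*(o + o))*(-4))*o = ((V*(2*o))*(-4))*o = ((2*V*o)*(-4))*o = (-8*V*o)*o = -8*V*o²)
(873343 + r(-116, 497)) + 3224863 = (873343 - 8*(-116)*497²) + 3224863 = (873343 - 8*(-116)*247009) + 3224863 = (873343 + 229224352) + 3224863 = 230097695 + 3224863 = 233322558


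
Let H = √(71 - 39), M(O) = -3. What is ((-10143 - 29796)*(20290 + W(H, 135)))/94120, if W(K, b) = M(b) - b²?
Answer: -41177109/47060 ≈ -874.99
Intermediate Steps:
H = 4*√2 (H = √32 = 4*√2 ≈ 5.6569)
W(K, b) = -3 - b²
((-10143 - 29796)*(20290 + W(H, 135)))/94120 = ((-10143 - 29796)*(20290 + (-3 - 1*135²)))/94120 = -39939*(20290 + (-3 - 1*18225))*(1/94120) = -39939*(20290 + (-3 - 18225))*(1/94120) = -39939*(20290 - 18228)*(1/94120) = -39939*2062*(1/94120) = -82354218*1/94120 = -41177109/47060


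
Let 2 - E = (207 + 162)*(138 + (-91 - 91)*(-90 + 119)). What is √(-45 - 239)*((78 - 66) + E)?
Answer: 3793348*I*√71 ≈ 3.1963e+7*I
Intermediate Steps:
E = 1896662 (E = 2 - (207 + 162)*(138 + (-91 - 91)*(-90 + 119)) = 2 - 369*(138 - 182*29) = 2 - 369*(138 - 5278) = 2 - 369*(-5140) = 2 - 1*(-1896660) = 2 + 1896660 = 1896662)
√(-45 - 239)*((78 - 66) + E) = √(-45 - 239)*((78 - 66) + 1896662) = √(-284)*(12 + 1896662) = (2*I*√71)*1896674 = 3793348*I*√71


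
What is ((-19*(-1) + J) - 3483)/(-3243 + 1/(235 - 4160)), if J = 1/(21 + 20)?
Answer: 557440275/521879816 ≈ 1.0681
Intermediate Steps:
J = 1/41 ≈ 0.024390
((-19*(-1) + J) - 3483)/(-3243 + 1/(235 - 4160)) = ((-19*(-1) + 1/41) - 3483)/(-3243 + 1/(235 - 4160)) = ((19 + 1/41) - 3483)/(-3243 + 1/(-3925)) = (780/41 - 3483)/(-3243 - 1/3925) = -142023/(41*(-12728776/3925)) = -142023/41*(-3925/12728776) = 557440275/521879816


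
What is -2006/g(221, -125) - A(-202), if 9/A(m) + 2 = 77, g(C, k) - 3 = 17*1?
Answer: -5021/50 ≈ -100.42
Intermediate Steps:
g(C, k) = 20 (g(C, k) = 3 + 17*1 = 3 + 17 = 20)
A(m) = 3/25 (A(m) = 9/(-2 + 77) = 9/75 = 9*(1/75) = 3/25)
-2006/g(221, -125) - A(-202) = -2006/20 - 1*3/25 = -2006*1/20 - 3/25 = -1003/10 - 3/25 = -5021/50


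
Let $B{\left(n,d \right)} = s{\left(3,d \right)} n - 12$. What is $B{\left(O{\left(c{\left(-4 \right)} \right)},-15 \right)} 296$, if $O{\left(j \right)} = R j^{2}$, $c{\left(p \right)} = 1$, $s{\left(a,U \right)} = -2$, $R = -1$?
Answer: $-2960$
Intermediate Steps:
$O{\left(j \right)} = - j^{2}$
$B{\left(n,d \right)} = -12 - 2 n$ ($B{\left(n,d \right)} = - 2 n - 12 = -12 - 2 n$)
$B{\left(O{\left(c{\left(-4 \right)} \right)},-15 \right)} 296 = \left(-12 - 2 \left(- 1^{2}\right)\right) 296 = \left(-12 - 2 \left(\left(-1\right) 1\right)\right) 296 = \left(-12 - -2\right) 296 = \left(-12 + 2\right) 296 = \left(-10\right) 296 = -2960$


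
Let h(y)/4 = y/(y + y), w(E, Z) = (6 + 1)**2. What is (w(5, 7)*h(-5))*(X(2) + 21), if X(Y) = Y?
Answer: 2254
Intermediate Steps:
w(E, Z) = 49 (w(E, Z) = 7**2 = 49)
h(y) = 2 (h(y) = 4*(y/(y + y)) = 4*(y/((2*y))) = 4*(y*(1/(2*y))) = 4*(1/2) = 2)
(w(5, 7)*h(-5))*(X(2) + 21) = (49*2)*(2 + 21) = 98*23 = 2254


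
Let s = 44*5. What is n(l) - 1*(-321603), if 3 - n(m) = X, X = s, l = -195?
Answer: 321386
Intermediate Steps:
s = 220
X = 220
n(m) = -217 (n(m) = 3 - 1*220 = 3 - 220 = -217)
n(l) - 1*(-321603) = -217 - 1*(-321603) = -217 + 321603 = 321386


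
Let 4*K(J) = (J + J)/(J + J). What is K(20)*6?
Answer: 3/2 ≈ 1.5000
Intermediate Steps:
K(J) = ¼ (K(J) = ((J + J)/(J + J))/4 = ((2*J)/((2*J)))/4 = ((2*J)*(1/(2*J)))/4 = (¼)*1 = ¼)
K(20)*6 = (¼)*6 = 3/2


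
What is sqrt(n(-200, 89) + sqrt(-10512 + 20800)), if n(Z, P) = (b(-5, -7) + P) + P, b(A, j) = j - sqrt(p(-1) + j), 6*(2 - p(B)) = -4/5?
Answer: sqrt(38475 + 900*sqrt(643) - 15*I*sqrt(1095))/15 ≈ 16.506 - 0.066827*I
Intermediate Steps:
p(B) = 32/15 (p(B) = 2 - (-2)/(3*5) = 2 - 1/6*(-4/5) = 2 + 2/15 = 32/15)
b(A, j) = j - sqrt(32/15 + j)
n(Z, P) = -7 + 2*P - I*sqrt(1095)/15 (n(Z, P) = ((-7 - sqrt(480 + 225*(-7))/15) + P) + P = ((-7 - sqrt(480 - 1575)/15) + P) + P = ((-7 - I*sqrt(1095)/15) + P) + P = (-7 + P - I*sqrt(1095)/15) + P = -7 + 2*P - I*sqrt(1095)/15)
sqrt(n(-200, 89) + sqrt(-10512 + 20800)) = sqrt((-7 + 2*89 - I*sqrt(1095)/15) + sqrt(-10512 + 20800)) = sqrt((-7 + 178 - I*sqrt(1095)/15) + sqrt(10288)) = sqrt((171 - I*sqrt(1095)/15) + 4*sqrt(643)) = sqrt(171 + 4*sqrt(643) - I*sqrt(1095)/15)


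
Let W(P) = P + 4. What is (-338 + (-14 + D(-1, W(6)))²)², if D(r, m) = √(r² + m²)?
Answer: 80865 + 2296*√101 ≈ 1.0394e+5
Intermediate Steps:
W(P) = 4 + P
D(r, m) = √(m² + r²)
(-338 + (-14 + D(-1, W(6)))²)² = (-338 + (-14 + √((4 + 6)² + (-1)²))²)² = (-338 + (-14 + √(10² + 1))²)² = (-338 + (-14 + √(100 + 1))²)² = (-338 + (-14 + √101)²)²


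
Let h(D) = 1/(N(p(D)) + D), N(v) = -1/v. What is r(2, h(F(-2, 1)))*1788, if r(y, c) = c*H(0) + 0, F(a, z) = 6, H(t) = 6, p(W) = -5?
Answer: 53640/31 ≈ 1730.3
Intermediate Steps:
h(D) = 1/(⅕ + D) (h(D) = 1/(-1/(-5) + D) = 1/(-1*(-⅕) + D) = 1/(⅕ + D))
r(y, c) = 6*c (r(y, c) = c*6 + 0 = 6*c + 0 = 6*c)
r(2, h(F(-2, 1)))*1788 = (6*(5/(1 + 5*6)))*1788 = (6*(5/(1 + 30)))*1788 = (6*(5/31))*1788 = (30/31)*1788 = 53640/31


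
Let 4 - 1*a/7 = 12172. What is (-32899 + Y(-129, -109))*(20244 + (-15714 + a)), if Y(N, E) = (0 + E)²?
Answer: 1695017628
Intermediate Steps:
a = -85176 (a = 28 - 7*12172 = 28 - 85204 = -85176)
Y(N, E) = E²
(-32899 + Y(-129, -109))*(20244 + (-15714 + a)) = (-32899 + (-109)²)*(20244 + (-15714 - 85176)) = (-32899 + 11881)*(20244 - 100890) = -21018*(-80646) = 1695017628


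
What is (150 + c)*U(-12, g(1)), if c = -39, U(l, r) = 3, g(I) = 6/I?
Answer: 333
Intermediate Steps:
(150 + c)*U(-12, g(1)) = (150 - 39)*3 = 111*3 = 333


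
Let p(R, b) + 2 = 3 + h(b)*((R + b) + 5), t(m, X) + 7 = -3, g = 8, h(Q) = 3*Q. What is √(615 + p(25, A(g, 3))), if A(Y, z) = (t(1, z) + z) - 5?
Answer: 4*I*√2 ≈ 5.6569*I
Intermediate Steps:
t(m, X) = -10 (t(m, X) = -7 - 3 = -10)
A(Y, z) = -15 + z (A(Y, z) = (-10 + z) - 5 = -15 + z)
p(R, b) = 1 + 3*b*(5 + R + b) (p(R, b) = -2 + (3 + (3*b)*((R + b) + 5)) = -2 + (3 + (3*b)*(5 + R + b)) = -2 + (3 + 3*b*(5 + R + b)) = 1 + 3*b*(5 + R + b))
√(615 + p(25, A(g, 3))) = √(615 + (1 + 3*(-15 + 3)² + 15*(-15 + 3) + 3*25*(-15 + 3))) = √(615 + (1 + 3*(-12)² + 15*(-12) + 3*25*(-12))) = √(615 + (1 + 3*144 - 180 - 900)) = √(615 + (1 + 432 - 180 - 900)) = √(615 - 647) = √(-32) = 4*I*√2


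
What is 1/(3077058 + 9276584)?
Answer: 1/12353642 ≈ 8.0948e-8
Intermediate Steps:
1/(3077058 + 9276584) = 1/12353642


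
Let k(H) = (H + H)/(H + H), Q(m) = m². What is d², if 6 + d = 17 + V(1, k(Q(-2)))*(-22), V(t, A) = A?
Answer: 121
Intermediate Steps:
k(H) = 1 (k(H) = (2*H)/((2*H)) = (2*H)*(1/(2*H)) = 1)
d = -11 (d = -6 + (17 + 1*(-22)) = -6 + (17 - 22) = -6 - 5 = -11)
d² = (-11)² = 121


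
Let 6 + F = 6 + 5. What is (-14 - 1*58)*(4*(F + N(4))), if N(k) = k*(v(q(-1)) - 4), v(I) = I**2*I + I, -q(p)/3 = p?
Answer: -31392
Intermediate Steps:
q(p) = -3*p
F = 5 (F = -6 + (6 + 5) = -6 + 11 = 5)
v(I) = I + I**3 (v(I) = I**3 + I = I + I**3)
N(k) = 26*k (N(k) = k*((-3*(-1) + (-3*(-1))**3) - 4) = k*((3 + 3**3) - 4) = k*((3 + 27) - 4) = k*(30 - 4) = k*26 = 26*k)
(-14 - 1*58)*(4*(F + N(4))) = (-14 - 1*58)*(4*(5 + 26*4)) = (-14 - 58)*(4*(5 + 104)) = -288*109 = -72*436 = -31392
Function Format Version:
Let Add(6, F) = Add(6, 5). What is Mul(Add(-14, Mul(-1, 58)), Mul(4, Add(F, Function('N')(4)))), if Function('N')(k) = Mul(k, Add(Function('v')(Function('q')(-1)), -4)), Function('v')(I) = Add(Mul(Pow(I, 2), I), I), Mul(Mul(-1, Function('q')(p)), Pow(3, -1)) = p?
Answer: -31392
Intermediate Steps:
Function('q')(p) = Mul(-3, p)
F = 5 (F = Add(-6, Add(6, 5)) = Add(-6, 11) = 5)
Function('v')(I) = Add(I, Pow(I, 3)) (Function('v')(I) = Add(Pow(I, 3), I) = Add(I, Pow(I, 3)))
Function('N')(k) = Mul(26, k) (Function('N')(k) = Mul(k, Add(Add(Mul(-3, -1), Pow(Mul(-3, -1), 3)), -4)) = Mul(k, Add(Add(3, Pow(3, 3)), -4)) = Mul(k, Add(Add(3, 27), -4)) = Mul(k, Add(30, -4)) = Mul(k, 26) = Mul(26, k))
Mul(Add(-14, Mul(-1, 58)), Mul(4, Add(F, Function('N')(4)))) = Mul(Add(-14, Mul(-1, 58)), Mul(4, Add(5, Mul(26, 4)))) = Mul(Add(-14, -58), Mul(4, Add(5, 104))) = Mul(-72, Mul(4, 109)) = Mul(-72, 436) = -31392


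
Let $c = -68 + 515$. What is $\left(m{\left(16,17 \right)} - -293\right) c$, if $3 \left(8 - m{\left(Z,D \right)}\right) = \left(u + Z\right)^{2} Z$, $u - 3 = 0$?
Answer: $-726077$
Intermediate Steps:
$u = 3$ ($u = 3 + 0 = 3$)
$m{\left(Z,D \right)} = 8 - \frac{Z \left(3 + Z\right)^{2}}{3}$ ($m{\left(Z,D \right)} = 8 - \frac{\left(3 + Z\right)^{2} Z}{3} = 8 - \frac{Z \left(3 + Z\right)^{2}}{3}$)
$c = 447$
$\left(m{\left(16,17 \right)} - -293\right) c = \left(\left(8 - \frac{16 \left(3 + 16\right)^{2}}{3}\right) - -293\right) 447 = \left(\left(8 - \frac{16 \cdot 19^{2}}{3}\right) + 293\right) 447 = \left(\left(8 - \frac{16}{3} \cdot 361\right) + 293\right) 447 = \left(\left(8 - \frac{5776}{3}\right) + 293\right) 447 = \left(- \frac{5752}{3} + 293\right) 447 = \left(- \frac{4873}{3}\right) 447 = -726077$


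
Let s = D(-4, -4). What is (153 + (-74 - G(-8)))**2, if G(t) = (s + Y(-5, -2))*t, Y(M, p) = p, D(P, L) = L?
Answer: 961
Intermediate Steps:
s = -4
G(t) = -6*t (G(t) = (-4 - 2)*t = -6*t)
(153 + (-74 - G(-8)))**2 = (153 + (-74 - (-6)*(-8)))**2 = (153 + (-74 - 1*48))**2 = (153 + (-74 - 48))**2 = (153 - 122)**2 = 31**2 = 961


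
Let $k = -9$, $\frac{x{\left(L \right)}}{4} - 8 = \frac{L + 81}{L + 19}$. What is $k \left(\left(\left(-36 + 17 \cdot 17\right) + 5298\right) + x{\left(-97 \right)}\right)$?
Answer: $- \frac{653307}{13} \approx -50254.0$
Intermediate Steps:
$x{\left(L \right)} = 32 + \frac{4 \left(81 + L\right)}{19 + L}$ ($x{\left(L \right)} = 32 + 4 \frac{L + 81}{L + 19} = 32 + 4 \frac{81 + L}{19 + L} = 32 + \frac{4 \left(81 + L\right)}{19 + L}$)
$k \left(\left(\left(-36 + 17 \cdot 17\right) + 5298\right) + x{\left(-97 \right)}\right) = - 9 \left(\left(\left(-36 + 17 \cdot 17\right) + 5298\right) + \frac{4 \left(233 + 9 \left(-97\right)\right)}{19 - 97}\right) = - 9 \left(\left(\left(-36 + 289\right) + 5298\right) + \frac{4 \left(233 - 873\right)}{-78}\right) = - 9 \left(\left(253 + 5298\right) + 4 \left(- \frac{1}{78}\right) \left(-640\right)\right) = - 9 \left(5551 + \frac{1280}{39}\right) = \left(-9\right) \frac{217769}{39} = - \frac{653307}{13}$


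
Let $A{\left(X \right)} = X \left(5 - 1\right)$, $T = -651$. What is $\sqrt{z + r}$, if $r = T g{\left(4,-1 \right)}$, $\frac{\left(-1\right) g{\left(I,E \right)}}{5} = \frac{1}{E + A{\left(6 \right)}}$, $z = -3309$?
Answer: $\frac{2 i \sqrt{418899}}{23} \approx 56.28 i$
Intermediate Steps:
$A{\left(X \right)} = 4 X$ ($A{\left(X \right)} = X 4 = 4 X$)
$g{\left(I,E \right)} = - \frac{5}{24 + E}$ ($g{\left(I,E \right)} = - \frac{5}{E + 4 \cdot 6} = - \frac{5}{E + 24} = - \frac{5}{24 + E}$)
$r = \frac{3255}{23}$ ($r = - 651 \left(- \frac{5}{24 - 1}\right) = - 651 \left(- \frac{5}{23}\right) = - 651 \left(\left(-5\right) \frac{1}{23}\right) = \left(-651\right) \left(- \frac{5}{23}\right) = \frac{3255}{23} \approx 141.52$)
$\sqrt{z + r} = \sqrt{-3309 + \frac{3255}{23}} = \sqrt{- \frac{72852}{23}} = \frac{2 i \sqrt{418899}}{23}$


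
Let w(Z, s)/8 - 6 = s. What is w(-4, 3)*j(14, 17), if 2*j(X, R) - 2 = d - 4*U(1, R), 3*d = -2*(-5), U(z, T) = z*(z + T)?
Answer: -2400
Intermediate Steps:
U(z, T) = z*(T + z)
w(Z, s) = 48 + 8*s
d = 10/3 (d = (-2*(-5))/3 = (⅓)*10 = 10/3 ≈ 3.3333)
j(X, R) = ⅔ - 2*R (j(X, R) = 1 + (10/3 - 4*(R + 1))/2 = 1 + (10/3 - 4*(1 + R))/2 = 1 + (10/3 + (-4 - 4*R))/2 = 1 + (-⅔ - 4*R)/2 = 1 + (-⅓ - 2*R) = ⅔ - 2*R)
w(-4, 3)*j(14, 17) = (48 + 8*3)*(⅔ - 2*17) = (48 + 24)*(⅔ - 34) = 72*(-100/3) = -2400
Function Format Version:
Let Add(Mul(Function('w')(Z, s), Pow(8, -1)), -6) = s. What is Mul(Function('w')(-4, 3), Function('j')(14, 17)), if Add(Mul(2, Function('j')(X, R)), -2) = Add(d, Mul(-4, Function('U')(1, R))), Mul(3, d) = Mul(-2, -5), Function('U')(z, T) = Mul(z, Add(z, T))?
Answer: -2400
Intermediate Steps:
Function('U')(z, T) = Mul(z, Add(T, z))
Function('w')(Z, s) = Add(48, Mul(8, s))
d = Rational(10, 3) (d = Mul(Rational(1, 3), Mul(-2, -5)) = Mul(Rational(1, 3), 10) = Rational(10, 3) ≈ 3.3333)
Function('j')(X, R) = Add(Rational(2, 3), Mul(-2, R)) (Function('j')(X, R) = Add(1, Mul(Rational(1, 2), Add(Rational(10, 3), Mul(-4, Mul(1, Add(R, 1)))))) = Add(1, Mul(Rational(1, 2), Add(Rational(10, 3), Mul(-4, Mul(1, Add(1, R)))))) = Add(1, Mul(Rational(1, 2), Add(Rational(10, 3), Mul(-4, Add(1, R))))) = Add(1, Mul(Rational(1, 2), Add(Rational(10, 3), Add(-4, Mul(-4, R))))) = Add(1, Mul(Rational(1, 2), Add(Rational(-2, 3), Mul(-4, R)))) = Add(1, Add(Rational(-1, 3), Mul(-2, R))) = Add(Rational(2, 3), Mul(-2, R)))
Mul(Function('w')(-4, 3), Function('j')(14, 17)) = Mul(Add(48, Mul(8, 3)), Add(Rational(2, 3), Mul(-2, 17))) = Mul(Add(48, 24), Add(Rational(2, 3), -34)) = Mul(72, Rational(-100, 3)) = -2400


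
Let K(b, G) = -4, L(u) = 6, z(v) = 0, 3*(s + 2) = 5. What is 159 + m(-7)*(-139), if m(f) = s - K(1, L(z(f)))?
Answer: -1052/3 ≈ -350.67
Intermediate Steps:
s = -⅓ (s = -2 + (⅓)*5 = -2 + 5/3 = -⅓ ≈ -0.33333)
m(f) = 11/3 (m(f) = -⅓ - 1*(-4) = -⅓ + 4 = 11/3)
159 + m(-7)*(-139) = 159 + (11/3)*(-139) = 159 - 1529/3 = -1052/3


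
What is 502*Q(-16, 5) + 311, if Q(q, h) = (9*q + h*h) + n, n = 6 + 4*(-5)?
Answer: -66455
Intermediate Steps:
n = -14 (n = 6 - 20 = -14)
Q(q, h) = -14 + h² + 9*q (Q(q, h) = (9*q + h*h) - 14 = (9*q + h²) - 14 = (h² + 9*q) - 14 = -14 + h² + 9*q)
502*Q(-16, 5) + 311 = 502*(-14 + 5² + 9*(-16)) + 311 = 502*(-14 + 25 - 144) + 311 = 502*(-133) + 311 = -66766 + 311 = -66455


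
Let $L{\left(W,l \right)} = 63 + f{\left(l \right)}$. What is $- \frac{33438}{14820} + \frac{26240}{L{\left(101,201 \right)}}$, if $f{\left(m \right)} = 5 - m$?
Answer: $- \frac{3450211}{17290} \approx -199.55$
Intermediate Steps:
$L{\left(W,l \right)} = 68 - l$ ($L{\left(W,l \right)} = 63 - \left(-5 + l\right) = 68 - l$)
$- \frac{33438}{14820} + \frac{26240}{L{\left(101,201 \right)}} = - \frac{33438}{14820} + \frac{26240}{68 - 201} = \left(-33438\right) \frac{1}{14820} + \frac{26240}{68 - 201} = - \frac{5573}{2470} + \frac{26240}{-133} = - \frac{5573}{2470} + 26240 \left(- \frac{1}{133}\right) = - \frac{5573}{2470} - \frac{26240}{133} = - \frac{3450211}{17290}$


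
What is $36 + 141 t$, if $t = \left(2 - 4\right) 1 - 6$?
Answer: $-1092$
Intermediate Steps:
$t = -8$ ($t = \left(2 - 4\right) 1 - 6 = \left(-2\right) 1 - 6 = -2 - 6 = -8$)
$36 + 141 t = 36 + 141 \left(-8\right) = 36 - 1128 = -1092$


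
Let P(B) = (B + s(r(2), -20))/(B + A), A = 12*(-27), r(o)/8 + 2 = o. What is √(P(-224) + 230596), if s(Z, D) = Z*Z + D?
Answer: √4328064681/137 ≈ 480.20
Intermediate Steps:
r(o) = -16 + 8*o
s(Z, D) = D + Z² (s(Z, D) = Z² + D = D + Z²)
A = -324
P(B) = (-20 + B)/(-324 + B) (P(B) = (B + (-20 + (-16 + 8*2)²))/(B - 324) = (B + (-20 + (-16 + 16)²))/(-324 + B) = (B + (-20 + 0²))/(-324 + B) = (B + (-20 + 0))/(-324 + B) = (B - 20)/(-324 + B) = (-20 + B)/(-324 + B))
√(P(-224) + 230596) = √((-20 - 224)/(-324 - 224) + 230596) = √(-244/(-548) + 230596) = √(-1/548*(-244) + 230596) = √(61/137 + 230596) = √(31591713/137) = √4328064681/137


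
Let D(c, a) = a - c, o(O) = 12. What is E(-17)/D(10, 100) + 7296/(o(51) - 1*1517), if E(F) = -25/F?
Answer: -2225051/460530 ≈ -4.8315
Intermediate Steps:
E(-17)/D(10, 100) + 7296/(o(51) - 1*1517) = (-25/(-17))/(100 - 1*10) + 7296/(12 - 1*1517) = (-25*(-1/17))/(100 - 10) + 7296/(12 - 1517) = (25/17)/90 + 7296/(-1505) = (25/17)*(1/90) + 7296*(-1/1505) = 5/306 - 7296/1505 = -2225051/460530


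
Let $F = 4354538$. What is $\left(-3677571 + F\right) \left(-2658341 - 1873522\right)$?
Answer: $-3067921699521$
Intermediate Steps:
$\left(-3677571 + F\right) \left(-2658341 - 1873522\right) = \left(-3677571 + 4354538\right) \left(-2658341 - 1873522\right) = 676967 \left(-4531863\right) = -3067921699521$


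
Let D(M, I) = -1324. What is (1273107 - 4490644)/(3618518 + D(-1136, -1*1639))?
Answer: -3217537/3617194 ≈ -0.88951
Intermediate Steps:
(1273107 - 4490644)/(3618518 + D(-1136, -1*1639)) = (1273107 - 4490644)/(3618518 - 1324) = -3217537/3617194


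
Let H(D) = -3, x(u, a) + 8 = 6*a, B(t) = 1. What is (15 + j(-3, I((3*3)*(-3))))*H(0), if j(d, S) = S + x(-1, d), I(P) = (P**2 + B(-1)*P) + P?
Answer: -1992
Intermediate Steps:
x(u, a) = -8 + 6*a
I(P) = P**2 + 2*P (I(P) = (P**2 + 1*P) + P = (P**2 + P) + P = (P + P**2) + P = P**2 + 2*P)
j(d, S) = -8 + S + 6*d (j(d, S) = S + (-8 + 6*d) = -8 + S + 6*d)
(15 + j(-3, I((3*3)*(-3))))*H(0) = (15 + (-8 + ((3*3)*(-3))*(2 + (3*3)*(-3)) + 6*(-3)))*(-3) = (15 + (-8 + (9*(-3))*(2 + 9*(-3)) - 18))*(-3) = (15 + (-8 - 27*(2 - 27) - 18))*(-3) = (15 + (-8 - 27*(-25) - 18))*(-3) = (15 + (-8 + 675 - 18))*(-3) = (15 + 649)*(-3) = 664*(-3) = -1992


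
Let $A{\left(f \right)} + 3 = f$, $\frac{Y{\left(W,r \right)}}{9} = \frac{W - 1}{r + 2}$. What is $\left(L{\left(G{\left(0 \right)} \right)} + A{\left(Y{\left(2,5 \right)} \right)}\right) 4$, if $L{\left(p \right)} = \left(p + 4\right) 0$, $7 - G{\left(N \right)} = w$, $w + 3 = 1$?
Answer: $- \frac{48}{7} \approx -6.8571$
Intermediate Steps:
$w = -2$ ($w = -3 + 1 = -2$)
$G{\left(N \right)} = 9$ ($G{\left(N \right)} = 7 - -2 = 7 + 2 = 9$)
$Y{\left(W,r \right)} = \frac{9 \left(-1 + W\right)}{2 + r}$ ($Y{\left(W,r \right)} = 9 \frac{W - 1}{r + 2} = 9 \frac{-1 + W}{2 + r} = \frac{9 \left(-1 + W\right)}{2 + r}$)
$L{\left(p \right)} = 0$ ($L{\left(p \right)} = \left(4 + p\right) 0 = 0$)
$A{\left(f \right)} = -3 + f$
$\left(L{\left(G{\left(0 \right)} \right)} + A{\left(Y{\left(2,5 \right)} \right)}\right) 4 = \left(0 - \left(3 - \frac{9 \left(-1 + 2\right)}{2 + 5}\right)\right) 4 = \left(0 - \left(3 - 9 \cdot \frac{1}{7} \cdot 1\right)\right) 4 = \left(0 - \left(3 - \frac{9}{7}\right)\right) 4 = \left(0 + \left(-3 + \frac{9}{7}\right)\right) 4 = \left(0 - \frac{12}{7}\right) 4 = \left(- \frac{12}{7}\right) 4 = - \frac{48}{7}$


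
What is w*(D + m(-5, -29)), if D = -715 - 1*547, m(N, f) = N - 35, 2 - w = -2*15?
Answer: -41664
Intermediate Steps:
w = 32 (w = 2 - (-2)*15 = 2 - 1*(-30) = 2 + 30 = 32)
m(N, f) = -35 + N
D = -1262 (D = -715 - 547 = -1262)
w*(D + m(-5, -29)) = 32*(-1262 + (-35 - 5)) = 32*(-1262 - 40) = 32*(-1302) = -41664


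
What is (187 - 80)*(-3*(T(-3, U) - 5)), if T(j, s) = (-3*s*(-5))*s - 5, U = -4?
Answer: -73830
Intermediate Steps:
T(j, s) = -5 + 15*s² (T(j, s) = (15*s)*s - 5 = 15*s² - 5 = -5 + 15*s²)
(187 - 80)*(-3*(T(-3, U) - 5)) = (187 - 80)*(-3*((-5 + 15*(-4)²) - 5)) = 107*(-3*((-5 + 15*16) - 5)) = 107*(-3*((-5 + 240) - 5)) = 107*(-3*(235 - 5)) = 107*(-3*230) = 107*(-690) = -73830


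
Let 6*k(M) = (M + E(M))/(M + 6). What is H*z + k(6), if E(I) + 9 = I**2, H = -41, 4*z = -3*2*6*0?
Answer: 11/24 ≈ 0.45833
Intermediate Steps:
z = 0 (z = (-3*2*6*0)/4 = (-36*0)/4 = (-3*0)/4 = (1/4)*0 = 0)
E(I) = -9 + I**2
k(M) = (-9 + M + M**2)/(6*(6 + M)) (k(M) = ((M + (-9 + M**2))/(M + 6))/6 = ((-9 + M + M**2)/(6 + M))/6 = (-9 + M + M**2)/(6*(6 + M)))
H*z + k(6) = -41*0 + (-9 + 6 + 6**2)/(6*(6 + 6)) = 0 + (1/6)*(-9 + 6 + 36)/12 = 0 + (1/6)*(1/12)*33 = 0 + 11/24 = 11/24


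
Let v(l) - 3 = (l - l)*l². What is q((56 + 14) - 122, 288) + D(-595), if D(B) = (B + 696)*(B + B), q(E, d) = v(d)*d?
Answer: -119326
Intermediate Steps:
v(l) = 3 (v(l) = 3 + (l - l)*l² = 3 + 0*l² = 3 + 0 = 3)
q(E, d) = 3*d
D(B) = 2*B*(696 + B) (D(B) = (696 + B)*(2*B) = 2*B*(696 + B))
q((56 + 14) - 122, 288) + D(-595) = 3*288 + 2*(-595)*(696 - 595) = 864 + 2*(-595)*101 = 864 - 120190 = -119326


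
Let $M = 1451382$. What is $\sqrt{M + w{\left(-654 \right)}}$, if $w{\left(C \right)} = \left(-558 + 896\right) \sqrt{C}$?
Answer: $\sqrt{1451382 + 338 i \sqrt{654}} \approx 1204.7 + 3.587 i$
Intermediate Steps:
$w{\left(C \right)} = 338 \sqrt{C}$
$\sqrt{M + w{\left(-654 \right)}} = \sqrt{1451382 + 338 \sqrt{-654}} = \sqrt{1451382 + 338 i \sqrt{654}}$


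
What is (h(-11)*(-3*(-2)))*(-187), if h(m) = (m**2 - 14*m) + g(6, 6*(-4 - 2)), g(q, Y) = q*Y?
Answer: -66198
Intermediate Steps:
g(q, Y) = Y*q
h(m) = -216 + m**2 - 14*m (h(m) = (m**2 - 14*m) + (6*(-4 - 2))*6 = (m**2 - 14*m) + (6*(-6))*6 = (m**2 - 14*m) - 36*6 = (m**2 - 14*m) - 216 = -216 + m**2 - 14*m)
(h(-11)*(-3*(-2)))*(-187) = ((-216 + (-11)**2 - 14*(-11))*(-3*(-2)))*(-187) = ((-216 + 121 + 154)*6)*(-187) = (59*6)*(-187) = 354*(-187) = -66198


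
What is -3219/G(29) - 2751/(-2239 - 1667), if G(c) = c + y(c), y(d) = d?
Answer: -5096/93 ≈ -54.796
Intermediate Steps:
G(c) = 2*c (G(c) = c + c = 2*c)
-3219/G(29) - 2751/(-2239 - 1667) = -3219/(2*29) - 2751/(-2239 - 1667) = -3219/58 - 2751/(-3906) = -3219*1/58 - 2751*(-1/3906) = -111/2 + 131/186 = -5096/93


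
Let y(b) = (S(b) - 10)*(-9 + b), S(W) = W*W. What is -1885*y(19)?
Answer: -6616350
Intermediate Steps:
S(W) = W**2
y(b) = (-10 + b**2)*(-9 + b) (y(b) = (b**2 - 10)*(-9 + b) = (-10 + b**2)*(-9 + b))
-1885*y(19) = -1885*(90 + 19**3 - 10*19 - 9*19**2) = -1885*(90 + 6859 - 190 - 9*361) = -1885*(90 + 6859 - 190 - 3249) = -1885*3510 = -6616350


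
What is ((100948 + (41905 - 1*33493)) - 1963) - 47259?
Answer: 60138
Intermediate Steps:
((100948 + (41905 - 1*33493)) - 1963) - 47259 = ((100948 + (41905 - 33493)) - 1963) - 47259 = ((100948 + 8412) - 1963) - 47259 = (109360 - 1963) - 47259 = 107397 - 47259 = 60138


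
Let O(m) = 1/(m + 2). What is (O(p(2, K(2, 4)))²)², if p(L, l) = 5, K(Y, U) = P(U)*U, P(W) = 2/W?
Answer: 1/2401 ≈ 0.00041649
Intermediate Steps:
K(Y, U) = 2 (K(Y, U) = (2/U)*U = 2)
O(m) = 1/(2 + m)
(O(p(2, K(2, 4)))²)² = ((1/(2 + 5))²)² = ((1/7)²)² = ((⅐)²)² = (1/49)² = 1/2401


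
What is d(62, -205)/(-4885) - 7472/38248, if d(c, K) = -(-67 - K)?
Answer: -3902812/23355185 ≈ -0.16711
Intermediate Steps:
d(c, K) = 67 + K
d(62, -205)/(-4885) - 7472/38248 = (67 - 205)/(-4885) - 7472/38248 = -138*(-1/4885) - 7472*1/38248 = 138/4885 - 934/4781 = -3902812/23355185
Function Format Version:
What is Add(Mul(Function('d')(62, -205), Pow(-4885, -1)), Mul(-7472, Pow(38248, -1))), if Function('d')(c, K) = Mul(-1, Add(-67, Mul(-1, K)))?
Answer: Rational(-3902812, 23355185) ≈ -0.16711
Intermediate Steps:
Function('d')(c, K) = Add(67, K)
Add(Mul(Function('d')(62, -205), Pow(-4885, -1)), Mul(-7472, Pow(38248, -1))) = Add(Mul(Add(67, -205), Pow(-4885, -1)), Mul(-7472, Pow(38248, -1))) = Add(Mul(-138, Rational(-1, 4885)), Mul(-7472, Rational(1, 38248))) = Add(Rational(138, 4885), Rational(-934, 4781)) = Rational(-3902812, 23355185)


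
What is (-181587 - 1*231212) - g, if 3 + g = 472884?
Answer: -885680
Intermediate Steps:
g = 472881 (g = -3 + 472884 = 472881)
(-181587 - 1*231212) - g = (-181587 - 1*231212) - 1*472881 = (-181587 - 231212) - 472881 = -412799 - 472881 = -885680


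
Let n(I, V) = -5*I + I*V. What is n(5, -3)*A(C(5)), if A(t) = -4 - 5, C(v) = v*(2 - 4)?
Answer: 360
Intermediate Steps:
C(v) = -2*v (C(v) = v*(-2) = -2*v)
A(t) = -9
n(5, -3)*A(C(5)) = (5*(-5 - 3))*(-9) = (5*(-8))*(-9) = -40*(-9) = 360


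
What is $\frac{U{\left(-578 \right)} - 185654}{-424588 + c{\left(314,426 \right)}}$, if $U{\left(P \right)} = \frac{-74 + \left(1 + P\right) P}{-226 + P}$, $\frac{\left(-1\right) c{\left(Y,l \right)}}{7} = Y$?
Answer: $\frac{6233302}{14297331} \approx 0.43598$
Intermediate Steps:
$c{\left(Y,l \right)} = - 7 Y$
$U{\left(P \right)} = \frac{-74 + P \left(1 + P\right)}{-226 + P}$
$\frac{U{\left(-578 \right)} - 185654}{-424588 + c{\left(314,426 \right)}} = \frac{\frac{-74 - 578 + \left(-578\right)^{2}}{-226 - 578} - 185654}{-424588 - 2198} = \frac{\frac{-74 - 578 + 334084}{-804} - 185654}{-424588 - 2198} = \frac{\left(- \frac{1}{804}\right) 333432 - 185654}{-426786} = \left(- \frac{27786}{67} - 185654\right) \left(- \frac{1}{426786}\right) = \left(- \frac{12466604}{67}\right) \left(- \frac{1}{426786}\right) = \frac{6233302}{14297331}$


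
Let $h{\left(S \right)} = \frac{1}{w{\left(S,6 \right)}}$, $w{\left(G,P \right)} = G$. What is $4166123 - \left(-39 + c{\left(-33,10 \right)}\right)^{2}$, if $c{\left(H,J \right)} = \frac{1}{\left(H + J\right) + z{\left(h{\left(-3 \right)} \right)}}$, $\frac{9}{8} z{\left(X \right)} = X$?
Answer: $\frac{1647685974479}{395641} \approx 4.1646 \cdot 10^{6}$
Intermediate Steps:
$h{\left(S \right)} = \frac{1}{S}$
$z{\left(X \right)} = \frac{8 X}{9}$
$c{\left(H,J \right)} = \frac{1}{- \frac{8}{27} + H + J}$ ($c{\left(H,J \right)} = \frac{1}{\left(H + J\right) + \frac{8}{9 \left(-3\right)}} = \frac{1}{\left(H + J\right) + \frac{8}{9} \left(- \frac{1}{3}\right)} = \frac{1}{\left(H + J\right) - \frac{8}{27}} = \frac{1}{- \frac{8}{27} + H + J}$)
$4166123 - \left(-39 + c{\left(-33,10 \right)}\right)^{2} = 4166123 - \left(-39 + \frac{27}{-8 + 27 \left(-33\right) + 27 \cdot 10}\right)^{2} = 4166123 - \left(-39 + \frac{27}{-8 - 891 + 270}\right)^{2} = 4166123 - \left(-39 + \frac{27}{-629}\right)^{2} = 4166123 - \left(-39 + 27 \left(- \frac{1}{629}\right)\right)^{2} = 4166123 - \left(-39 - \frac{27}{629}\right)^{2} = 4166123 - \left(- \frac{24558}{629}\right)^{2} = 4166123 - \frac{603095364}{395641} = \frac{1647685974479}{395641}$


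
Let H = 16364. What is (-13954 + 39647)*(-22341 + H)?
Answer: -153567061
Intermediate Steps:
(-13954 + 39647)*(-22341 + H) = (-13954 + 39647)*(-22341 + 16364) = 25693*(-5977) = -153567061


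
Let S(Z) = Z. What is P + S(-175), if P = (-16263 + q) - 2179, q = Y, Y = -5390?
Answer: -24007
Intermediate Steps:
q = -5390
P = -23832 (P = (-16263 - 5390) - 2179 = -21653 - 2179 = -23832)
P + S(-175) = -23832 - 175 = -24007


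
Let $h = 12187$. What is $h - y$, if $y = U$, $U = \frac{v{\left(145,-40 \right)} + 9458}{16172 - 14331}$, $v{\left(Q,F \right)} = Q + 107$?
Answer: $\frac{22426557}{1841} \approx 12182.0$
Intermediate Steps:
$v{\left(Q,F \right)} = 107 + Q$
$U = \frac{9710}{1841}$ ($U = \frac{\left(107 + 145\right) + 9458}{16172 - 14331} = \frac{252 + 9458}{1841} = 9710 \cdot \frac{1}{1841} = \frac{9710}{1841} \approx 5.2743$)
$y = \frac{9710}{1841} \approx 5.2743$
$h - y = 12187 - \frac{9710}{1841} = \frac{22426557}{1841}$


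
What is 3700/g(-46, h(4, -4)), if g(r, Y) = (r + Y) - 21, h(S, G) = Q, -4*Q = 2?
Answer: -1480/27 ≈ -54.815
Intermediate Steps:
Q = -½ (Q = -¼*2 = -½ ≈ -0.50000)
h(S, G) = -½
g(r, Y) = -21 + Y + r (g(r, Y) = (Y + r) - 21 = -21 + Y + r)
3700/g(-46, h(4, -4)) = 3700/(-21 - ½ - 46) = 3700/(-135/2) = 3700*(-2/135) = -1480/27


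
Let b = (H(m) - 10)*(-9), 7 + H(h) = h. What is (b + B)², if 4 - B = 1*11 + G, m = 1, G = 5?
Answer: 17424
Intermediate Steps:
H(h) = -7 + h
b = 144 (b = ((-7 + 1) - 10)*(-9) = (-6 - 10)*(-9) = -16*(-9) = 144)
B = -12 (B = 4 - (1*11 + 5) = 4 - (11 + 5) = 4 - 1*16 = 4 - 16 = -12)
(b + B)² = (144 - 12)² = 132² = 17424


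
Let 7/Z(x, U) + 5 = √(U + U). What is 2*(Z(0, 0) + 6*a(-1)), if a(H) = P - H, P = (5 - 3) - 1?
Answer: 106/5 ≈ 21.200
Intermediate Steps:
P = 1 (P = 2 - 1 = 1)
Z(x, U) = 7/(-5 + √2*√U) (Z(x, U) = 7/(-5 + √(U + U)) = 7/(-5 + √(2*U)) = 7/(-5 + √2*√U))
a(H) = 1 - H
2*(Z(0, 0) + 6*a(-1)) = 2*(7/(-5 + √2*√0) + 6*(1 - 1*(-1))) = 2*(7/(-5 + √2*0) + 6*(1 + 1)) = 2*(7/(-5 + 0) + 6*2) = 2*(7/(-5) + 12) = 2*(7*(-⅕) + 12) = 2*(-7/5 + 12) = 2*(53/5) = 106/5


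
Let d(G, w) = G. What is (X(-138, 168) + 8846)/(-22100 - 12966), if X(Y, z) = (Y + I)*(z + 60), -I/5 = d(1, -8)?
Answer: 11879/17533 ≈ 0.67752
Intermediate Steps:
I = -5 (I = -5*1 = -5)
X(Y, z) = (-5 + Y)*(60 + z) (X(Y, z) = (Y - 5)*(z + 60) = (-5 + Y)*(60 + z))
(X(-138, 168) + 8846)/(-22100 - 12966) = ((-300 - 5*168 + 60*(-138) - 138*168) + 8846)/(-22100 - 12966) = ((-300 - 840 - 8280 - 23184) + 8846)/(-35066) = (-32604 + 8846)*(-1/35066) = -23758*(-1/35066) = 11879/17533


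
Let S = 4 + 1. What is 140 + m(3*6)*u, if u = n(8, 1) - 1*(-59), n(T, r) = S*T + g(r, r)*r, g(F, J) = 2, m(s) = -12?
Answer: -1072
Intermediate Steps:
S = 5
n(T, r) = 2*r + 5*T (n(T, r) = 5*T + 2*r = 2*r + 5*T)
u = 101 (u = (2*1 + 5*8) - 1*(-59) = (2 + 40) + 59 = 42 + 59 = 101)
140 + m(3*6)*u = 140 - 12*101 = 140 - 1212 = -1072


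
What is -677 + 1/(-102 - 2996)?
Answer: -2097347/3098 ≈ -677.00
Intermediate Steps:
-677 + 1/(-102 - 2996) = -677 + 1/(-3098) = -677 - 1/3098 = -2097347/3098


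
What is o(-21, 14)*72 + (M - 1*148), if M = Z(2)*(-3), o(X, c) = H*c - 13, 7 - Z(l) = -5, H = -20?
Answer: -21280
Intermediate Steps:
Z(l) = 12 (Z(l) = 7 - 1*(-5) = 7 + 5 = 12)
o(X, c) = -13 - 20*c (o(X, c) = -20*c - 13 = -13 - 20*c)
M = -36 (M = 12*(-3) = -36)
o(-21, 14)*72 + (M - 1*148) = (-13 - 20*14)*72 + (-36 - 1*148) = (-13 - 280)*72 + (-36 - 148) = -293*72 - 184 = -21096 - 184 = -21280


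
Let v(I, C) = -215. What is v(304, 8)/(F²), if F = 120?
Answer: -43/2880 ≈ -0.014931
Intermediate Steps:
v(304, 8)/(F²) = -215/(120²) = -215/14400 = -215*1/14400 = -43/2880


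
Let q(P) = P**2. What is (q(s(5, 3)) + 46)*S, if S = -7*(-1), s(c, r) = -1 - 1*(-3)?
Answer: 350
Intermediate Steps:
s(c, r) = 2 (s(c, r) = -1 + 3 = 2)
S = 7
(q(s(5, 3)) + 46)*S = (2**2 + 46)*7 = (4 + 46)*7 = 50*7 = 350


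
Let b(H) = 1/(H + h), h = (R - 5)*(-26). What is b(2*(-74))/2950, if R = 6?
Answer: -1/513300 ≈ -1.9482e-6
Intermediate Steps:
h = -26 (h = (6 - 5)*(-26) = 1*(-26) = -26)
b(H) = 1/(-26 + H) (b(H) = 1/(H - 26) = 1/(-26 + H))
b(2*(-74))/2950 = 1/((-26 + 2*(-74))*2950) = (1/2950)/(-26 - 148) = (1/2950)/(-174) = -1/174*1/2950 = -1/513300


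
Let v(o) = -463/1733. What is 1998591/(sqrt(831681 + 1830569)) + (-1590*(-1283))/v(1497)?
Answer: -3535268010/463 + 1998591*sqrt(106490)/532450 ≈ -7.6343e+6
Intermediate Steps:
v(o) = -463/1733 (v(o) = -463*1/1733 = -463/1733)
1998591/(sqrt(831681 + 1830569)) + (-1590*(-1283))/v(1497) = 1998591/(sqrt(831681 + 1830569)) + (-1590*(-1283))/(-463/1733) = 1998591/(sqrt(2662250)) + 2039970*(-1733/463) = 1998591/((5*sqrt(106490))) - 3535268010/463 = 1998591*(sqrt(106490)/532450) - 3535268010/463 = 1998591*sqrt(106490)/532450 - 3535268010/463 = -3535268010/463 + 1998591*sqrt(106490)/532450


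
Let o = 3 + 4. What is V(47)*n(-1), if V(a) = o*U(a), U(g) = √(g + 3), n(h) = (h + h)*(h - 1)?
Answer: 140*√2 ≈ 197.99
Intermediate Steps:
n(h) = 2*h*(-1 + h) (n(h) = (2*h)*(-1 + h) = 2*h*(-1 + h))
U(g) = √(3 + g)
o = 7
V(a) = 7*√(3 + a)
V(47)*n(-1) = (7*√(3 + 47))*(2*(-1)*(-1 - 1)) = (7*√50)*(2*(-1)*(-2)) = (7*(5*√2))*4 = (35*√2)*4 = 140*√2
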